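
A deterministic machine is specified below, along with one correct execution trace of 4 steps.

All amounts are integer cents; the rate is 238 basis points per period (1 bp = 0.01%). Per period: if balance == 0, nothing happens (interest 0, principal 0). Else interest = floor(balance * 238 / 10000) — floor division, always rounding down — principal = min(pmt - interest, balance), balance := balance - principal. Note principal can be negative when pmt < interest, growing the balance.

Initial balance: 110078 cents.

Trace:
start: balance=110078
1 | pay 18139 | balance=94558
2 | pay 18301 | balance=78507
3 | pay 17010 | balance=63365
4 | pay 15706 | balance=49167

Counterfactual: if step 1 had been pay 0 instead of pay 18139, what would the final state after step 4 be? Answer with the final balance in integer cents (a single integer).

68632

(re-executing from step 1 with the substitution; state before step 1: balance=110078)
1 | pay 0 | balance=112697
2 | pay 18301 | balance=97078
3 | pay 17010 | balance=82378
4 | pay 15706 | balance=68632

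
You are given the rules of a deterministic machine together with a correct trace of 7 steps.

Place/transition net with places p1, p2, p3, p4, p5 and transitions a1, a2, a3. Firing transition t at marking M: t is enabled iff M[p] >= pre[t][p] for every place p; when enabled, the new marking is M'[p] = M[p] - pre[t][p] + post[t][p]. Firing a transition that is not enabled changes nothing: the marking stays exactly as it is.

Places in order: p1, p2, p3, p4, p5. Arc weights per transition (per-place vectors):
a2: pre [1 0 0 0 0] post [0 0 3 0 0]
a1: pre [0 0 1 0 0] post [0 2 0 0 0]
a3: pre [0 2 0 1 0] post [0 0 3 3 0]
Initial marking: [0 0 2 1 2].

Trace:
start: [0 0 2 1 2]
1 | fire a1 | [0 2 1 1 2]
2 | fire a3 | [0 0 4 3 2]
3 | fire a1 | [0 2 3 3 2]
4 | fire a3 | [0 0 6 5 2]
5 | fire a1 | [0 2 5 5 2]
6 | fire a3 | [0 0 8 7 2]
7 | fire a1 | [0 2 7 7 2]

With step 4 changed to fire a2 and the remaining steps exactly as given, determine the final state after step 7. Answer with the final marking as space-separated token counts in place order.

0 4 4 5 2

(re-executing from step 4 with the substitution; state before step 4: [0 2 3 3 2])
4 | fire a2 | [0 2 3 3 2]
5 | fire a1 | [0 4 2 3 2]
6 | fire a3 | [0 2 5 5 2]
7 | fire a1 | [0 4 4 5 2]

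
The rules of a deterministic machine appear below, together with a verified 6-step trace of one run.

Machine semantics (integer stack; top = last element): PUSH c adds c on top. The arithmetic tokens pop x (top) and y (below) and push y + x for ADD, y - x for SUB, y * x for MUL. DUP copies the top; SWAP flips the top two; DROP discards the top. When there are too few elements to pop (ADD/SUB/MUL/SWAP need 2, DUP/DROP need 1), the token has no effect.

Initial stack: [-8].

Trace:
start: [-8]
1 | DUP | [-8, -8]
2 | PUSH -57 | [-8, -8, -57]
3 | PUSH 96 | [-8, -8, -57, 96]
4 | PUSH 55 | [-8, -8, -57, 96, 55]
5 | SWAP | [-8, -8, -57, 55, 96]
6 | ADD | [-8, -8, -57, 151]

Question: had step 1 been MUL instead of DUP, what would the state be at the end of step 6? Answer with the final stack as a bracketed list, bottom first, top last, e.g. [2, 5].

(re-executing from step 1 with the substitution; state before step 1: [-8])
1 | MUL | [-8]
2 | PUSH -57 | [-8, -57]
3 | PUSH 96 | [-8, -57, 96]
4 | PUSH 55 | [-8, -57, 96, 55]
5 | SWAP | [-8, -57, 55, 96]
6 | ADD | [-8, -57, 151]

[-8, -57, 151]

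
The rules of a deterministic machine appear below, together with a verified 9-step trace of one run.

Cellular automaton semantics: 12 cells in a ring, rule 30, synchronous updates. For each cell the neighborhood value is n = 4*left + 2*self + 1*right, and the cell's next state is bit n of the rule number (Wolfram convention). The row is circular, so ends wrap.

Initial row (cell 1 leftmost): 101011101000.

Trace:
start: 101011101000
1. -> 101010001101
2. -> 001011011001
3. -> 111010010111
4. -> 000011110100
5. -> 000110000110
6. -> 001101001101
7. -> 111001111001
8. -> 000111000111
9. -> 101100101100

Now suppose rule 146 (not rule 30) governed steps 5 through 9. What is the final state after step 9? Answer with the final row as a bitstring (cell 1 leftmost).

100100001010

(re-executing steps 5..9 under rule 146; state before step 5: 000011110100)
5. -> 000101100010
6. -> 001000010101
7. -> 110100100000
8. -> 000011010001
9. -> 100100001010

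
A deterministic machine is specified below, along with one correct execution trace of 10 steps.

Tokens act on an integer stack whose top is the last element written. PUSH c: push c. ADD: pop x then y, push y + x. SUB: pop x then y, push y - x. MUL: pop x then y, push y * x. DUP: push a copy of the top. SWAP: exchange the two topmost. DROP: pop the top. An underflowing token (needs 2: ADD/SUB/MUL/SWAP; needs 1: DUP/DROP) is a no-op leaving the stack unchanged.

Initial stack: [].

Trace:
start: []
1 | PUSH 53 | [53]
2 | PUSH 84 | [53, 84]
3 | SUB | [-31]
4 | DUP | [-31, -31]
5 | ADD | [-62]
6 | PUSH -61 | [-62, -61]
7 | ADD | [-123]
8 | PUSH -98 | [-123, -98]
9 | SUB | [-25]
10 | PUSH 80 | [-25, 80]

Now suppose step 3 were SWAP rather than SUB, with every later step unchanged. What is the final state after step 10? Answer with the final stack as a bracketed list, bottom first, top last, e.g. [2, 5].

[84, 143, 80]

(re-executing from step 3 with the substitution; state before step 3: [53, 84])
3 | SWAP | [84, 53]
4 | DUP | [84, 53, 53]
5 | ADD | [84, 106]
6 | PUSH -61 | [84, 106, -61]
7 | ADD | [84, 45]
8 | PUSH -98 | [84, 45, -98]
9 | SUB | [84, 143]
10 | PUSH 80 | [84, 143, 80]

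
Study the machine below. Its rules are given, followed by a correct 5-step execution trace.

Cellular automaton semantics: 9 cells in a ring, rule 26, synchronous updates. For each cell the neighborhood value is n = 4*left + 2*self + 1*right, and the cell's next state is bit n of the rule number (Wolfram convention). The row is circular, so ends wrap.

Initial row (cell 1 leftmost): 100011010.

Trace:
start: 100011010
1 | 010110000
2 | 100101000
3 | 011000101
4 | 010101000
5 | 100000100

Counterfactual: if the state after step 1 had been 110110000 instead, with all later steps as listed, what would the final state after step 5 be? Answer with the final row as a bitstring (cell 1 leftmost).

state after step 1 := 110110000
2 | 100101001
3 | 011000111
4 | 010101100
5 | 100001010

100001010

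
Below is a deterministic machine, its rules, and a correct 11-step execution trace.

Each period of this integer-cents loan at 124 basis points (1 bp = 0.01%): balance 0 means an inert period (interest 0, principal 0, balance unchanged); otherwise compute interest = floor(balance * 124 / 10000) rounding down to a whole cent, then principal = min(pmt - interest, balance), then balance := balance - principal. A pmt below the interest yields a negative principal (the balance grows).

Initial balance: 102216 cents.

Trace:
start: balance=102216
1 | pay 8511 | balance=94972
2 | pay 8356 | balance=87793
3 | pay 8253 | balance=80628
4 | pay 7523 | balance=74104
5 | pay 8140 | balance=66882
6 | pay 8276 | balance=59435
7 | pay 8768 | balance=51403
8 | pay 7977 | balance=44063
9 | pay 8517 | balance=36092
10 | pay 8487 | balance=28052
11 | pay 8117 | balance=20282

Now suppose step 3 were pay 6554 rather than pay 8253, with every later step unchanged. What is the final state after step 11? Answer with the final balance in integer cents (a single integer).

(re-executing from step 3 with the substitution; state before step 3: balance=87793)
3 | pay 6554 | balance=82327
4 | pay 7523 | balance=75824
5 | pay 8140 | balance=68624
6 | pay 8276 | balance=61198
7 | pay 8768 | balance=53188
8 | pay 7977 | balance=45870
9 | pay 8517 | balance=37921
10 | pay 8487 | balance=29904
11 | pay 8117 | balance=22157

22157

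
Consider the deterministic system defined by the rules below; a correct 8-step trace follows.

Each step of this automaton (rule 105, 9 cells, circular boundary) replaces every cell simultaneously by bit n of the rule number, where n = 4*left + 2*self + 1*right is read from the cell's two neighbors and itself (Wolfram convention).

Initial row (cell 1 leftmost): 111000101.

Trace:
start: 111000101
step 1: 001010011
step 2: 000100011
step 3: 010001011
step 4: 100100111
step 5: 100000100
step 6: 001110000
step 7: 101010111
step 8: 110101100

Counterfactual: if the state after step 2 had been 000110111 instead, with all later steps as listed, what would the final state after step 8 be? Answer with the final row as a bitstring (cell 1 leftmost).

state after step 2 := 000110111
step 3: 010111101
step 4: 101100110
step 5: 011100111
step 6: 110100101
step 7: 011000011
step 8: 111011011

111011011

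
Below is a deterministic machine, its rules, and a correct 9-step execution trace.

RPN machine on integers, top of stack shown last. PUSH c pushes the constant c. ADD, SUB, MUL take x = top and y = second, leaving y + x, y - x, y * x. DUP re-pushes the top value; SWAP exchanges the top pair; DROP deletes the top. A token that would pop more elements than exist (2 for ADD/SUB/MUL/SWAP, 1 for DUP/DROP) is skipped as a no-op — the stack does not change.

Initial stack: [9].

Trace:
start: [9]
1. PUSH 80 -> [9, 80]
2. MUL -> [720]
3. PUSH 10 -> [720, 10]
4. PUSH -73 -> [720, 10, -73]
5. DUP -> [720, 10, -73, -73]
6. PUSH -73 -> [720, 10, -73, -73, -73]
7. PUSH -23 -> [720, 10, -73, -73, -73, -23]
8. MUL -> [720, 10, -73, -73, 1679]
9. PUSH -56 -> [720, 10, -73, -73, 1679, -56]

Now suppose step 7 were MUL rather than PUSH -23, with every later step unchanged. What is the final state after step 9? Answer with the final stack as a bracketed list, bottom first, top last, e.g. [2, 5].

(re-executing from step 7 with the substitution; state before step 7: [720, 10, -73, -73, -73])
7. MUL -> [720, 10, -73, 5329]
8. MUL -> [720, 10, -389017]
9. PUSH -56 -> [720, 10, -389017, -56]

[720, 10, -389017, -56]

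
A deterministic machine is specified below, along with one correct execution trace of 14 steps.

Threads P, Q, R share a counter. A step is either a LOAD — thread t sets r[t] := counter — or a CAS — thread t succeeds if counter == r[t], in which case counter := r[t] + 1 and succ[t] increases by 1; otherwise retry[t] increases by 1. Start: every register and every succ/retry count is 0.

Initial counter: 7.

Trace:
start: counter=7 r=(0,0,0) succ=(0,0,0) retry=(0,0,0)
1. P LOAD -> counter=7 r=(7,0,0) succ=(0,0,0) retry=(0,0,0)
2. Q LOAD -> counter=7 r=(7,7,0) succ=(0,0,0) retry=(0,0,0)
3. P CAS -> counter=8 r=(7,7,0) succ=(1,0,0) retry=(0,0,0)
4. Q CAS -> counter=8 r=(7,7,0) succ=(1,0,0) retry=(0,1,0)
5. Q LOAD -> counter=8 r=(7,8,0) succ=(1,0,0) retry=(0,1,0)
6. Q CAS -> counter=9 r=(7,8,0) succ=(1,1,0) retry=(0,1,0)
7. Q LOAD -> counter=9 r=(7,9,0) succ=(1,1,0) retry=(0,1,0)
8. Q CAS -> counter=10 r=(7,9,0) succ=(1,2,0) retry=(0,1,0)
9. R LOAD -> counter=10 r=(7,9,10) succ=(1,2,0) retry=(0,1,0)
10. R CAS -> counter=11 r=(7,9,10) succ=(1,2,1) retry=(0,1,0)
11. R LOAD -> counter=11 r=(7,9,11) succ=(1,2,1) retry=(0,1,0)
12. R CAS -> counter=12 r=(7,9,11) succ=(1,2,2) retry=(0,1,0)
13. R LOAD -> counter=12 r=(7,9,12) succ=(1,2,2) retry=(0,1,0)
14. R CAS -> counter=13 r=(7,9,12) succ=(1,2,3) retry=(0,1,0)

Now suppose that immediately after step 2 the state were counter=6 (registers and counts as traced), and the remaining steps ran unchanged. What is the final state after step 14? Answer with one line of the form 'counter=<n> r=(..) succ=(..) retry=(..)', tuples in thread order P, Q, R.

counter=11 r=(7,7,10) succ=(0,2,3) retry=(1,1,0)

state after step 2 := counter=6 r=(7,7,0) succ=(0,0,0) retry=(0,0,0)
3. P CAS -> counter=6 r=(7,7,0) succ=(0,0,0) retry=(1,0,0)
4. Q CAS -> counter=6 r=(7,7,0) succ=(0,0,0) retry=(1,1,0)
5. Q LOAD -> counter=6 r=(7,6,0) succ=(0,0,0) retry=(1,1,0)
6. Q CAS -> counter=7 r=(7,6,0) succ=(0,1,0) retry=(1,1,0)
7. Q LOAD -> counter=7 r=(7,7,0) succ=(0,1,0) retry=(1,1,0)
8. Q CAS -> counter=8 r=(7,7,0) succ=(0,2,0) retry=(1,1,0)
9. R LOAD -> counter=8 r=(7,7,8) succ=(0,2,0) retry=(1,1,0)
10. R CAS -> counter=9 r=(7,7,8) succ=(0,2,1) retry=(1,1,0)
11. R LOAD -> counter=9 r=(7,7,9) succ=(0,2,1) retry=(1,1,0)
12. R CAS -> counter=10 r=(7,7,9) succ=(0,2,2) retry=(1,1,0)
13. R LOAD -> counter=10 r=(7,7,10) succ=(0,2,2) retry=(1,1,0)
14. R CAS -> counter=11 r=(7,7,10) succ=(0,2,3) retry=(1,1,0)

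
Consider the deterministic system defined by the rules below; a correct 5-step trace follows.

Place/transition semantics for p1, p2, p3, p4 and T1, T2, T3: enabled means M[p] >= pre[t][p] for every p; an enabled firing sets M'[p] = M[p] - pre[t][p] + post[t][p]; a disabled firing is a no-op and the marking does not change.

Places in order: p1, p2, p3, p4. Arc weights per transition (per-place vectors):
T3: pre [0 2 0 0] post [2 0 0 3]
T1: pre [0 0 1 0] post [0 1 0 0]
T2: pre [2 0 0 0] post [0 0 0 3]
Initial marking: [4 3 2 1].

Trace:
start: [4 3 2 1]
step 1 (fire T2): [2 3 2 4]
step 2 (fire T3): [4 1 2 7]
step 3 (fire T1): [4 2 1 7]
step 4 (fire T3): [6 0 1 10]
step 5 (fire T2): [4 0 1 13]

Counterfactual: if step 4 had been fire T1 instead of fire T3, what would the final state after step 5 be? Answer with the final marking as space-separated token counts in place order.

2 3 0 10

(re-executing from step 4 with the substitution; state before step 4: [4 2 1 7])
step 4 (fire T1): [4 3 0 7]
step 5 (fire T2): [2 3 0 10]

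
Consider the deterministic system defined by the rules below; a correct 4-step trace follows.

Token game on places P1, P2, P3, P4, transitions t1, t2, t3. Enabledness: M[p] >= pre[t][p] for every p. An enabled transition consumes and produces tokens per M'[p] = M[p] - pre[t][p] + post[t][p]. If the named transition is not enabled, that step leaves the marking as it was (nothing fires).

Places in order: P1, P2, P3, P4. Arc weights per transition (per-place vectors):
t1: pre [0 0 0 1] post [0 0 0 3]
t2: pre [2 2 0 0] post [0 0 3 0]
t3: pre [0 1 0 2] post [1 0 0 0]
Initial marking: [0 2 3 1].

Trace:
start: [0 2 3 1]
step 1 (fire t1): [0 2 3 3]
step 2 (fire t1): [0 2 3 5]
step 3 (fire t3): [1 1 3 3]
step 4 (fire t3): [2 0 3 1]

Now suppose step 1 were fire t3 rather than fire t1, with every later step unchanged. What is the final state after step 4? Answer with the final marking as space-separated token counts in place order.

(re-executing from step 1 with the substitution; state before step 1: [0 2 3 1])
step 1 (fire t3): [0 2 3 1]
step 2 (fire t1): [0 2 3 3]
step 3 (fire t3): [1 1 3 1]
step 4 (fire t3): [1 1 3 1]

1 1 3 1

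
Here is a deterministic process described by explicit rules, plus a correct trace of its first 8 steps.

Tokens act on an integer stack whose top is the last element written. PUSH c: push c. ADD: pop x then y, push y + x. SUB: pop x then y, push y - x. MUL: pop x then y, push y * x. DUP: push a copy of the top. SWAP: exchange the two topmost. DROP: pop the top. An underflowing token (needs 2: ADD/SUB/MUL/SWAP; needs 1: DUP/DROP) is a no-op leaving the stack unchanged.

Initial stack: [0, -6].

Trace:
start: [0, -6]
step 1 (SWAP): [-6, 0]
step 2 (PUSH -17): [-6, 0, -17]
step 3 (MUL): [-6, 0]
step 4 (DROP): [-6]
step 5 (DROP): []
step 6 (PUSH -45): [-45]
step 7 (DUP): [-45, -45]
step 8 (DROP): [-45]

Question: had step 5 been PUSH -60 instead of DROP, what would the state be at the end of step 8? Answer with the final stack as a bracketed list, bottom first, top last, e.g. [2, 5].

[-6, -60, -45]

(re-executing from step 5 with the substitution; state before step 5: [-6])
step 5 (PUSH -60): [-6, -60]
step 6 (PUSH -45): [-6, -60, -45]
step 7 (DUP): [-6, -60, -45, -45]
step 8 (DROP): [-6, -60, -45]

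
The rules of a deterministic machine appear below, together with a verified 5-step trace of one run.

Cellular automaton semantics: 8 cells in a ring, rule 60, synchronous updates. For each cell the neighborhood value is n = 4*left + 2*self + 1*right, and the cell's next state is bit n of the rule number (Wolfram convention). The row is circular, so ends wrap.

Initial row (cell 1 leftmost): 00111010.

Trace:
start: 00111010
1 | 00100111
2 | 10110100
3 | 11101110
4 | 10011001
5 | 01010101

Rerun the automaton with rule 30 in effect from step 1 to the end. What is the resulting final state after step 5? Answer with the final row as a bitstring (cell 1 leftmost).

(re-executing steps 1..5 under rule 30; state before step 1: 00111010)
1 | 01100011
2 | 01010110
3 | 11010101
4 | 00010101
5 | 10110101

10110101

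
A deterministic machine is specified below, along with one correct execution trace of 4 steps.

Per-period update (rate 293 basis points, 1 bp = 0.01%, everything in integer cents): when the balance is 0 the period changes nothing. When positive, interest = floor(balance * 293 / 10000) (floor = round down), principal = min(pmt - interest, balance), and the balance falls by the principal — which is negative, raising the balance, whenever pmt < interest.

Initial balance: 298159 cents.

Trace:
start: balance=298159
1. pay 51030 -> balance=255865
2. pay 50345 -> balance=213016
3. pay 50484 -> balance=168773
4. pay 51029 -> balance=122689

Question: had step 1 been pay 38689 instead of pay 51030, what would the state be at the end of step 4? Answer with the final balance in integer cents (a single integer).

(re-executing from step 1 with the substitution; state before step 1: balance=298159)
1. pay 38689 -> balance=268206
2. pay 50345 -> balance=225719
3. pay 50484 -> balance=181848
4. pay 51029 -> balance=136147

136147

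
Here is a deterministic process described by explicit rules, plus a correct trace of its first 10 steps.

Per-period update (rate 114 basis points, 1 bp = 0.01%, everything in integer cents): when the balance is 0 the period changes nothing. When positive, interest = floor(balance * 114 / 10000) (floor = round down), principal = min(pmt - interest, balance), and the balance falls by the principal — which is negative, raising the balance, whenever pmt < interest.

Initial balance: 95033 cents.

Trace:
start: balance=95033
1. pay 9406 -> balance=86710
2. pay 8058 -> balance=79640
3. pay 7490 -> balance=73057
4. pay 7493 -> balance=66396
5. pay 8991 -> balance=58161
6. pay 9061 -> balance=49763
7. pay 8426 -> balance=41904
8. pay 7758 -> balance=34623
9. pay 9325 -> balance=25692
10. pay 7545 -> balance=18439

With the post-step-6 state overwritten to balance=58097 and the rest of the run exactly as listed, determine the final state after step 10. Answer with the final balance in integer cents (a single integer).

state after step 6 := balance=58097
7. pay 8426 -> balance=50333
8. pay 7758 -> balance=43148
9. pay 9325 -> balance=34314
10. pay 7545 -> balance=27160

27160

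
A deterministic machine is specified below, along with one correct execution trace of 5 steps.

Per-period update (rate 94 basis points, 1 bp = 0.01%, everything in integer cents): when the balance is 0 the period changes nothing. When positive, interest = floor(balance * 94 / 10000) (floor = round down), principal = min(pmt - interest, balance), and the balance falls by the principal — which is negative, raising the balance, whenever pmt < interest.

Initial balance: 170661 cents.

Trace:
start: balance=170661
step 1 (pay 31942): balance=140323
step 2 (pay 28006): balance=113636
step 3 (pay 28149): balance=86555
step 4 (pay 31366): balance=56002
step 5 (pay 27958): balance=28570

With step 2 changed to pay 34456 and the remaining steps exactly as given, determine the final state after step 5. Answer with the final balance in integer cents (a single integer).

(re-executing from step 2 with the substitution; state before step 2: balance=140323)
step 2 (pay 34456): balance=107186
step 3 (pay 28149): balance=80044
step 4 (pay 31366): balance=49430
step 5 (pay 27958): balance=21936

21936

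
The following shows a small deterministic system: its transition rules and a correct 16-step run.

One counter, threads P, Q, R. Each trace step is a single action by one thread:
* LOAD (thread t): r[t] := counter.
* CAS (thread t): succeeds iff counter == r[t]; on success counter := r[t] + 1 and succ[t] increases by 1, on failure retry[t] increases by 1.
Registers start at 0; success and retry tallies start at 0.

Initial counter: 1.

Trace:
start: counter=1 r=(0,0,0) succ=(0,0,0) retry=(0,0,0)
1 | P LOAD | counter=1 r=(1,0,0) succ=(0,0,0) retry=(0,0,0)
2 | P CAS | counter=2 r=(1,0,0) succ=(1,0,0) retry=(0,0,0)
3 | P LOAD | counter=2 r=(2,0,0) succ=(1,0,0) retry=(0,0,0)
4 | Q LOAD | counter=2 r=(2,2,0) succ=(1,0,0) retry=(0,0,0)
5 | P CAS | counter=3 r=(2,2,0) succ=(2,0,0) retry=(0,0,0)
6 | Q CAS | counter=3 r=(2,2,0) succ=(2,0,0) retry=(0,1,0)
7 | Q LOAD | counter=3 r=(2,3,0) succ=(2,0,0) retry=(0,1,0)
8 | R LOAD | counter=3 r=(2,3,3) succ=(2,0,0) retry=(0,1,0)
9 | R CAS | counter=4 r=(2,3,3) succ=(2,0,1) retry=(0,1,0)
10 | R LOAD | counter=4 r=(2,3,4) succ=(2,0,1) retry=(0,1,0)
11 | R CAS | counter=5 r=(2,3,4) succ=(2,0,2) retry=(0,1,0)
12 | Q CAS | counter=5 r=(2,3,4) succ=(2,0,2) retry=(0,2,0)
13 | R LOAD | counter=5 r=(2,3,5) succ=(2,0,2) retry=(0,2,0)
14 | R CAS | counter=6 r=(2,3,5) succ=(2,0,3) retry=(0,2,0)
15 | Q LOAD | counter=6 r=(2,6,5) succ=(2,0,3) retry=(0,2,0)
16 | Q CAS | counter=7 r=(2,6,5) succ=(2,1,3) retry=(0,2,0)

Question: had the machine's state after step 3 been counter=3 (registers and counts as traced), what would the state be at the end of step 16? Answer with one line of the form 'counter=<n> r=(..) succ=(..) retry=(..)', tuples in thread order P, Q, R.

counter=8 r=(2,7,6) succ=(1,2,3) retry=(1,1,0)

state after step 3 := counter=3 r=(2,0,0) succ=(1,0,0) retry=(0,0,0)
4 | Q LOAD | counter=3 r=(2,3,0) succ=(1,0,0) retry=(0,0,0)
5 | P CAS | counter=3 r=(2,3,0) succ=(1,0,0) retry=(1,0,0)
6 | Q CAS | counter=4 r=(2,3,0) succ=(1,1,0) retry=(1,0,0)
7 | Q LOAD | counter=4 r=(2,4,0) succ=(1,1,0) retry=(1,0,0)
8 | R LOAD | counter=4 r=(2,4,4) succ=(1,1,0) retry=(1,0,0)
9 | R CAS | counter=5 r=(2,4,4) succ=(1,1,1) retry=(1,0,0)
10 | R LOAD | counter=5 r=(2,4,5) succ=(1,1,1) retry=(1,0,0)
11 | R CAS | counter=6 r=(2,4,5) succ=(1,1,2) retry=(1,0,0)
12 | Q CAS | counter=6 r=(2,4,5) succ=(1,1,2) retry=(1,1,0)
13 | R LOAD | counter=6 r=(2,4,6) succ=(1,1,2) retry=(1,1,0)
14 | R CAS | counter=7 r=(2,4,6) succ=(1,1,3) retry=(1,1,0)
15 | Q LOAD | counter=7 r=(2,7,6) succ=(1,1,3) retry=(1,1,0)
16 | Q CAS | counter=8 r=(2,7,6) succ=(1,2,3) retry=(1,1,0)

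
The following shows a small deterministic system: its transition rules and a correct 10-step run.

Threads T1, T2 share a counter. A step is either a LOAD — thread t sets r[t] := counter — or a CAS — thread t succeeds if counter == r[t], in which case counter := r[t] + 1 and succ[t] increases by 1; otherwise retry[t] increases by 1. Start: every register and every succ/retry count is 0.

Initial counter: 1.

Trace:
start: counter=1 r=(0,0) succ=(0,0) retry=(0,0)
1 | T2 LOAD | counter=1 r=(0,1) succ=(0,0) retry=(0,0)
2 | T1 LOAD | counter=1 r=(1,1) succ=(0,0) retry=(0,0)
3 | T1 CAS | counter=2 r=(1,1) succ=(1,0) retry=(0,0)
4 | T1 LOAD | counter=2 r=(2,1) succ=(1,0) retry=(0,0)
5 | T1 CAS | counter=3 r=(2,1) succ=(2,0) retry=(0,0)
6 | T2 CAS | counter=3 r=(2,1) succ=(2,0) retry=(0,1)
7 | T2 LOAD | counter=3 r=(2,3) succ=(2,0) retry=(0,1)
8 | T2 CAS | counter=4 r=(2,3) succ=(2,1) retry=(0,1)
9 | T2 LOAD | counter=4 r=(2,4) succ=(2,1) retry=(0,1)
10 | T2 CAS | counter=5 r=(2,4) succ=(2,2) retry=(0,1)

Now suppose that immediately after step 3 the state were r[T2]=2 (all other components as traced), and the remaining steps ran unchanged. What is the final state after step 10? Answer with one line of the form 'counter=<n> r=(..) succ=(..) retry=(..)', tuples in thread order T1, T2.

state after step 3 := counter=2 r=(1,2) succ=(1,0) retry=(0,0)
4 | T1 LOAD | counter=2 r=(2,2) succ=(1,0) retry=(0,0)
5 | T1 CAS | counter=3 r=(2,2) succ=(2,0) retry=(0,0)
6 | T2 CAS | counter=3 r=(2,2) succ=(2,0) retry=(0,1)
7 | T2 LOAD | counter=3 r=(2,3) succ=(2,0) retry=(0,1)
8 | T2 CAS | counter=4 r=(2,3) succ=(2,1) retry=(0,1)
9 | T2 LOAD | counter=4 r=(2,4) succ=(2,1) retry=(0,1)
10 | T2 CAS | counter=5 r=(2,4) succ=(2,2) retry=(0,1)

counter=5 r=(2,4) succ=(2,2) retry=(0,1)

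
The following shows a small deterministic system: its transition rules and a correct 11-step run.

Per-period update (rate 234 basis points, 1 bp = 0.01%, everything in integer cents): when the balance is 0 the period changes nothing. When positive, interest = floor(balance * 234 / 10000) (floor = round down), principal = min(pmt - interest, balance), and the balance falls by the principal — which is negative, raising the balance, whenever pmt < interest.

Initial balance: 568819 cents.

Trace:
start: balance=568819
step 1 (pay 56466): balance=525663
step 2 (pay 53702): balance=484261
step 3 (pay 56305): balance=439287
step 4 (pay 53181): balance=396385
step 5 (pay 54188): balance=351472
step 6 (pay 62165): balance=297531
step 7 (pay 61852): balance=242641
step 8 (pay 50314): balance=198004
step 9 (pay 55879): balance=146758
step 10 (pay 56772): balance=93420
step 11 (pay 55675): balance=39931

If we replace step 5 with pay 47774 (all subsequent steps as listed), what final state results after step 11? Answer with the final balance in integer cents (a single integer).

47298

(re-executing from step 5 with the substitution; state before step 5: balance=396385)
step 5 (pay 47774): balance=357886
step 6 (pay 62165): balance=304095
step 7 (pay 61852): balance=249358
step 8 (pay 50314): balance=204878
step 9 (pay 55879): balance=153793
step 10 (pay 56772): balance=100619
step 11 (pay 55675): balance=47298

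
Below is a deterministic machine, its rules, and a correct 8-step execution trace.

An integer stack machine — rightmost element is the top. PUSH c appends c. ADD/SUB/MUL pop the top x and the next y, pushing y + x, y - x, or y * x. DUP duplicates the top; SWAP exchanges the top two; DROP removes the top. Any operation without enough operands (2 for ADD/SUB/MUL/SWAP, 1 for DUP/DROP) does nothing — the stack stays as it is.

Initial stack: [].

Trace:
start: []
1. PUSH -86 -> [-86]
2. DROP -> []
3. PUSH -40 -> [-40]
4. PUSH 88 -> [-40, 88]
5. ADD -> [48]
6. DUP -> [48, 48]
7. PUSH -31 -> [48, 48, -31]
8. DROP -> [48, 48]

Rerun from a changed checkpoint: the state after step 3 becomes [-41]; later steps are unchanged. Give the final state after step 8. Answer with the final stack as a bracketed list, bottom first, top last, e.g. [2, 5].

[47, 47]

state after step 3 := [-41]
4. PUSH 88 -> [-41, 88]
5. ADD -> [47]
6. DUP -> [47, 47]
7. PUSH -31 -> [47, 47, -31]
8. DROP -> [47, 47]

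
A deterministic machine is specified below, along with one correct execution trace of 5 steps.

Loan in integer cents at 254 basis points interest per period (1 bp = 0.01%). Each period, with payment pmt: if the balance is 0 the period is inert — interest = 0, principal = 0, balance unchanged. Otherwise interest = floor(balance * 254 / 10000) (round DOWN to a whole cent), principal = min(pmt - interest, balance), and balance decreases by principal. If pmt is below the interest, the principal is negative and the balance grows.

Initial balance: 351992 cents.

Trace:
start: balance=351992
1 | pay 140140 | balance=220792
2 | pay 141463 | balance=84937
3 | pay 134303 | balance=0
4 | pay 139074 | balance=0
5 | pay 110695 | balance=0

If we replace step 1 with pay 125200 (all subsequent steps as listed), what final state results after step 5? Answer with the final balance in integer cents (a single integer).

(re-executing from step 1 with the substitution; state before step 1: balance=351992)
1 | pay 125200 | balance=235732
2 | pay 141463 | balance=100256
3 | pay 134303 | balance=0
4 | pay 139074 | balance=0
5 | pay 110695 | balance=0

0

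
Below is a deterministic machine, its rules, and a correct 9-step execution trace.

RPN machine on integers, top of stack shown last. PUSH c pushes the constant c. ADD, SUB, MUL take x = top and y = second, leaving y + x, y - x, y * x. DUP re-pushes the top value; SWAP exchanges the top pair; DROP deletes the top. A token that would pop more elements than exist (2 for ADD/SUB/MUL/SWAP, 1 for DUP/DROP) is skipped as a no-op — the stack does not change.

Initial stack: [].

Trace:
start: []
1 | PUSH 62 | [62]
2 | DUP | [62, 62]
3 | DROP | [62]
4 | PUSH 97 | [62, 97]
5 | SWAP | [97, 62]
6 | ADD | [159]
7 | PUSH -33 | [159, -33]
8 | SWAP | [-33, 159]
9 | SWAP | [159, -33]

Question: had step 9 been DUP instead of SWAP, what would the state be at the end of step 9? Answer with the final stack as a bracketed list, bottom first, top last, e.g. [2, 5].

[-33, 159, 159]

(re-executing from step 9 with the substitution; state before step 9: [-33, 159])
9 | DUP | [-33, 159, 159]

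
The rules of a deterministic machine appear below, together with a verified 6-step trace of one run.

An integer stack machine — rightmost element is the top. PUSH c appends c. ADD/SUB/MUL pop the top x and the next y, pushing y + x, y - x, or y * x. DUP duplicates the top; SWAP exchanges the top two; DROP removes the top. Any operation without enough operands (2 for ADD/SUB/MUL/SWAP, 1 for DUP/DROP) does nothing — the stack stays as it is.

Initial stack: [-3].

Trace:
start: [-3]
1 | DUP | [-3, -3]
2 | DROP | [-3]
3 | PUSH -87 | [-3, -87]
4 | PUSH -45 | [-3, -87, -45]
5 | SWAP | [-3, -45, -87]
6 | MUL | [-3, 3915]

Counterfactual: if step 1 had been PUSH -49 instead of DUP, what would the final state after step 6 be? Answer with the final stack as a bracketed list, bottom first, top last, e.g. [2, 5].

(re-executing from step 1 with the substitution; state before step 1: [-3])
1 | PUSH -49 | [-3, -49]
2 | DROP | [-3]
3 | PUSH -87 | [-3, -87]
4 | PUSH -45 | [-3, -87, -45]
5 | SWAP | [-3, -45, -87]
6 | MUL | [-3, 3915]

[-3, 3915]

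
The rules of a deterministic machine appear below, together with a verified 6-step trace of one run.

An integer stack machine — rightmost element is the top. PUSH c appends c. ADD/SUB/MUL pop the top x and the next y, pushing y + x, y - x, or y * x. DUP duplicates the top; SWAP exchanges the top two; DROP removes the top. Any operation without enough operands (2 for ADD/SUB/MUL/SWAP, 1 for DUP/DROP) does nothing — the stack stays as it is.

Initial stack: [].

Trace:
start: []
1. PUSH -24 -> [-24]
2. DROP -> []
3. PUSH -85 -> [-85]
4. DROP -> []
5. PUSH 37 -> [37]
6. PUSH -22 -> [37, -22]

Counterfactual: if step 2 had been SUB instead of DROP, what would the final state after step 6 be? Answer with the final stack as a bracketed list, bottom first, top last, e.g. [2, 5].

(re-executing from step 2 with the substitution; state before step 2: [-24])
2. SUB -> [-24]
3. PUSH -85 -> [-24, -85]
4. DROP -> [-24]
5. PUSH 37 -> [-24, 37]
6. PUSH -22 -> [-24, 37, -22]

[-24, 37, -22]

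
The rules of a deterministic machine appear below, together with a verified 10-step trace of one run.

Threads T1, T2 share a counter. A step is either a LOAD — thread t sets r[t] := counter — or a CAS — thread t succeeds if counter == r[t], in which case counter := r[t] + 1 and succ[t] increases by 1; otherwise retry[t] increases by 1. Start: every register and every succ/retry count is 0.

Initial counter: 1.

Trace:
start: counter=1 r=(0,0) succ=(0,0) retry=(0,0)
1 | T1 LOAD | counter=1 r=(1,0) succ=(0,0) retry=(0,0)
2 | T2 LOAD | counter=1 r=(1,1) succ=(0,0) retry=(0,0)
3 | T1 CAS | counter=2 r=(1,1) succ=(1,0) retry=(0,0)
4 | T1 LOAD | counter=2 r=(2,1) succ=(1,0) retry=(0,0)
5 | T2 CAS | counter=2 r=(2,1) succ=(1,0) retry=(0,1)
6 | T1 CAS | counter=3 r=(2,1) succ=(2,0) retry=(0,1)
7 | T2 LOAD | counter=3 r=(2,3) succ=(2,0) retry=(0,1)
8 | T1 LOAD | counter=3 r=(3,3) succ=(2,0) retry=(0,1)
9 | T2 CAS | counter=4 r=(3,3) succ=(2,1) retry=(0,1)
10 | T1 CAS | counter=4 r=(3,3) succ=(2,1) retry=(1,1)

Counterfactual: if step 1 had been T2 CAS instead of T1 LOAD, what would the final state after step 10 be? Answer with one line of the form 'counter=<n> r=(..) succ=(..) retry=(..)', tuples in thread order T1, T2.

(re-executing from step 1 with the substitution; state before step 1: counter=1 r=(0,0) succ=(0,0) retry=(0,0))
1 | T2 CAS | counter=1 r=(0,0) succ=(0,0) retry=(0,1)
2 | T2 LOAD | counter=1 r=(0,1) succ=(0,0) retry=(0,1)
3 | T1 CAS | counter=1 r=(0,1) succ=(0,0) retry=(1,1)
4 | T1 LOAD | counter=1 r=(1,1) succ=(0,0) retry=(1,1)
5 | T2 CAS | counter=2 r=(1,1) succ=(0,1) retry=(1,1)
6 | T1 CAS | counter=2 r=(1,1) succ=(0,1) retry=(2,1)
7 | T2 LOAD | counter=2 r=(1,2) succ=(0,1) retry=(2,1)
8 | T1 LOAD | counter=2 r=(2,2) succ=(0,1) retry=(2,1)
9 | T2 CAS | counter=3 r=(2,2) succ=(0,2) retry=(2,1)
10 | T1 CAS | counter=3 r=(2,2) succ=(0,2) retry=(3,1)

counter=3 r=(2,2) succ=(0,2) retry=(3,1)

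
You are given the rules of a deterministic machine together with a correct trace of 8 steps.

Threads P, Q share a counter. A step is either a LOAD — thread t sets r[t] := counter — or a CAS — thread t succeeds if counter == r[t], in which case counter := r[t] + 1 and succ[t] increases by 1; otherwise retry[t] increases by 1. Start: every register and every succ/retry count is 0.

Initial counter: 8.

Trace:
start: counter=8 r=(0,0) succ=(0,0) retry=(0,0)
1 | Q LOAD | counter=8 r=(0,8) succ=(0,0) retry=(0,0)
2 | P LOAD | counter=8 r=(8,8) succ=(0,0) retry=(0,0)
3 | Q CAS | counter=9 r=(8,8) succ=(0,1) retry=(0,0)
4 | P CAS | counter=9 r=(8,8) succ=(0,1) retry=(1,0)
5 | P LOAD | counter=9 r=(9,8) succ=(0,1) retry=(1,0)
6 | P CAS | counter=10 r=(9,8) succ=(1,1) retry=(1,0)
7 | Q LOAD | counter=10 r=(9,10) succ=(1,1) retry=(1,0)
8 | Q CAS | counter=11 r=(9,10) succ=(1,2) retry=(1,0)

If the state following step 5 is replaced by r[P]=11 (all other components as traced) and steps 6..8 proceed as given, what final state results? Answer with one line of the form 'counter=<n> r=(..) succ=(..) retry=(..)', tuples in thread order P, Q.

state after step 5 := counter=9 r=(11,8) succ=(0,1) retry=(1,0)
6 | P CAS | counter=9 r=(11,8) succ=(0,1) retry=(2,0)
7 | Q LOAD | counter=9 r=(11,9) succ=(0,1) retry=(2,0)
8 | Q CAS | counter=10 r=(11,9) succ=(0,2) retry=(2,0)

counter=10 r=(11,9) succ=(0,2) retry=(2,0)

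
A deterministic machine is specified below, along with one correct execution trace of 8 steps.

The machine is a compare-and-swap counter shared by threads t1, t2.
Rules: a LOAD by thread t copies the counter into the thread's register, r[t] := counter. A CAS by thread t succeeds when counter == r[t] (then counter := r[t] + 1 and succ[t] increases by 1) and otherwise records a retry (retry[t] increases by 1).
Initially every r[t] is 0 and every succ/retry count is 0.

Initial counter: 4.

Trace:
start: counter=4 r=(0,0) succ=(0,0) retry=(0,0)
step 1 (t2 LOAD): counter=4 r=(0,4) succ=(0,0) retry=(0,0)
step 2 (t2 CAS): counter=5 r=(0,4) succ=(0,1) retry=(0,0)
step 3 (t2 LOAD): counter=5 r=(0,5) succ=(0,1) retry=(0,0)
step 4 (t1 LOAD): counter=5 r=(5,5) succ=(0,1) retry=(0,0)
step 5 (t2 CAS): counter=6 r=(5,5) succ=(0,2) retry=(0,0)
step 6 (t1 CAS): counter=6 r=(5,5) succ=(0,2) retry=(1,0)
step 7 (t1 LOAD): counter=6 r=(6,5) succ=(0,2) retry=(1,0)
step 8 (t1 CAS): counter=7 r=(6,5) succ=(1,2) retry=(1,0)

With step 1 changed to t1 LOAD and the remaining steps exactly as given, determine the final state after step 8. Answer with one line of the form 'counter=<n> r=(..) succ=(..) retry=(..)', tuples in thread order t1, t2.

counter=6 r=(5,4) succ=(1,1) retry=(1,1)

(re-executing from step 1 with the substitution; state before step 1: counter=4 r=(0,0) succ=(0,0) retry=(0,0))
step 1 (t1 LOAD): counter=4 r=(4,0) succ=(0,0) retry=(0,0)
step 2 (t2 CAS): counter=4 r=(4,0) succ=(0,0) retry=(0,1)
step 3 (t2 LOAD): counter=4 r=(4,4) succ=(0,0) retry=(0,1)
step 4 (t1 LOAD): counter=4 r=(4,4) succ=(0,0) retry=(0,1)
step 5 (t2 CAS): counter=5 r=(4,4) succ=(0,1) retry=(0,1)
step 6 (t1 CAS): counter=5 r=(4,4) succ=(0,1) retry=(1,1)
step 7 (t1 LOAD): counter=5 r=(5,4) succ=(0,1) retry=(1,1)
step 8 (t1 CAS): counter=6 r=(5,4) succ=(1,1) retry=(1,1)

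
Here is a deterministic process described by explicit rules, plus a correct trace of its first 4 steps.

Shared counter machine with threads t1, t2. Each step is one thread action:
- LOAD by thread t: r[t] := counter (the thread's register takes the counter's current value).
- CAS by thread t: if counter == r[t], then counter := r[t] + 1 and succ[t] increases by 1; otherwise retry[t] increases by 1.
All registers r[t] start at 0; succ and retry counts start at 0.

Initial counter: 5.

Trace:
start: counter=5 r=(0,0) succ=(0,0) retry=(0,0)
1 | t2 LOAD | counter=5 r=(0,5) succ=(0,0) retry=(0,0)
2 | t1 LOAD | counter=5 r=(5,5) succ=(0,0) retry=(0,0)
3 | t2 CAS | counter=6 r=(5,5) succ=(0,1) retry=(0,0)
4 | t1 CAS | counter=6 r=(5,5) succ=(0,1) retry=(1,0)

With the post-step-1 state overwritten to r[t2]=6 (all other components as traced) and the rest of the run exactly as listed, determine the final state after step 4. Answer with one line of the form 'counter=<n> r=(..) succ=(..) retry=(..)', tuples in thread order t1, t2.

counter=6 r=(5,6) succ=(1,0) retry=(0,1)

state after step 1 := counter=5 r=(0,6) succ=(0,0) retry=(0,0)
2 | t1 LOAD | counter=5 r=(5,6) succ=(0,0) retry=(0,0)
3 | t2 CAS | counter=5 r=(5,6) succ=(0,0) retry=(0,1)
4 | t1 CAS | counter=6 r=(5,6) succ=(1,0) retry=(0,1)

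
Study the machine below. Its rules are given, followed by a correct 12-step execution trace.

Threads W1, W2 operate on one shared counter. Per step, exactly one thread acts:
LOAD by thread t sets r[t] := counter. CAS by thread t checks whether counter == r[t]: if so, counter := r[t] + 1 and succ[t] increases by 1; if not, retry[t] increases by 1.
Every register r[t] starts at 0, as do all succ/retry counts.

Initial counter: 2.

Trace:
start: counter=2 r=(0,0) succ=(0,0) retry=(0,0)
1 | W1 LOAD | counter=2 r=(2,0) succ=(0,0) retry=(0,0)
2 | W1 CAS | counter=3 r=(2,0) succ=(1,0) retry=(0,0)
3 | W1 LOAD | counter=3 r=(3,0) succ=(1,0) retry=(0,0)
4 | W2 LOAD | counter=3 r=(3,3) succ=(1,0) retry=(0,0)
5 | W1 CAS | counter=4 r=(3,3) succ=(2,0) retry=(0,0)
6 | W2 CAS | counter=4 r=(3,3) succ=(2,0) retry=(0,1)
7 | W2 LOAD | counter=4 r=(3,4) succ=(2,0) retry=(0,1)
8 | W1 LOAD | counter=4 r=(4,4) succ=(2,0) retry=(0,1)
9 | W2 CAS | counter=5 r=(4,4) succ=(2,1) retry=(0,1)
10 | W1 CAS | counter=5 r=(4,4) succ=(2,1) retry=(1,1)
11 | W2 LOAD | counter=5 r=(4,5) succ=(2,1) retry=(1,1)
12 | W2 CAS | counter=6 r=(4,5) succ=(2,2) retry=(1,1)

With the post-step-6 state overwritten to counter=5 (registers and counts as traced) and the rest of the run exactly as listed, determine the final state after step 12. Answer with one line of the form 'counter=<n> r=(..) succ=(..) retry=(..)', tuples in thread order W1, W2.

counter=7 r=(5,6) succ=(2,2) retry=(1,1)

state after step 6 := counter=5 r=(3,3) succ=(2,0) retry=(0,1)
7 | W2 LOAD | counter=5 r=(3,5) succ=(2,0) retry=(0,1)
8 | W1 LOAD | counter=5 r=(5,5) succ=(2,0) retry=(0,1)
9 | W2 CAS | counter=6 r=(5,5) succ=(2,1) retry=(0,1)
10 | W1 CAS | counter=6 r=(5,5) succ=(2,1) retry=(1,1)
11 | W2 LOAD | counter=6 r=(5,6) succ=(2,1) retry=(1,1)
12 | W2 CAS | counter=7 r=(5,6) succ=(2,2) retry=(1,1)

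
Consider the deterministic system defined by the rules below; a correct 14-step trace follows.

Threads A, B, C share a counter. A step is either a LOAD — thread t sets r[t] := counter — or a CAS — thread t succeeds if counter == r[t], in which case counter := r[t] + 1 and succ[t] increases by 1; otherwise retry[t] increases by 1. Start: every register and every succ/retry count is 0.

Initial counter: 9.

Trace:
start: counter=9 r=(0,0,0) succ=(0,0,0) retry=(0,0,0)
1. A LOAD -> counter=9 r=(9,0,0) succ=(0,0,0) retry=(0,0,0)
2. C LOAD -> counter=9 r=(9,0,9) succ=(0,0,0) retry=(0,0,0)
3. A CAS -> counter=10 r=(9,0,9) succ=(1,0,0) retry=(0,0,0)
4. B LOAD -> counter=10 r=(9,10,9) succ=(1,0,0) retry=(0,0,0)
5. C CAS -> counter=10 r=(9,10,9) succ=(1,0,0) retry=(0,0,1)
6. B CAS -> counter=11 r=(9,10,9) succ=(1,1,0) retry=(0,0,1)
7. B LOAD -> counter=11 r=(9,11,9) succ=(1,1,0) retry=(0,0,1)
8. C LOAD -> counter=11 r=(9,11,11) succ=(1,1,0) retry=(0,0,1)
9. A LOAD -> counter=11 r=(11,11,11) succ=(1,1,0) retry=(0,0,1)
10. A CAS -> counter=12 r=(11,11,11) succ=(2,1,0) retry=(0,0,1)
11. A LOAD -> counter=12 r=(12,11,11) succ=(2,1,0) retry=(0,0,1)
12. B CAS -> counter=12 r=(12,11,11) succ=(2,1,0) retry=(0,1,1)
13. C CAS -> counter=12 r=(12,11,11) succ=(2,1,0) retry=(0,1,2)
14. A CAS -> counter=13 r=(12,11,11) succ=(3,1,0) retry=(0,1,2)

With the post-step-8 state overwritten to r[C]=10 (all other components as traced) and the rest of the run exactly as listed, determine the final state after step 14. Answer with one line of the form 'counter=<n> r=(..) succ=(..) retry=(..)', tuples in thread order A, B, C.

state after step 8 := counter=11 r=(9,11,10) succ=(1,1,0) retry=(0,0,1)
9. A LOAD -> counter=11 r=(11,11,10) succ=(1,1,0) retry=(0,0,1)
10. A CAS -> counter=12 r=(11,11,10) succ=(2,1,0) retry=(0,0,1)
11. A LOAD -> counter=12 r=(12,11,10) succ=(2,1,0) retry=(0,0,1)
12. B CAS -> counter=12 r=(12,11,10) succ=(2,1,0) retry=(0,1,1)
13. C CAS -> counter=12 r=(12,11,10) succ=(2,1,0) retry=(0,1,2)
14. A CAS -> counter=13 r=(12,11,10) succ=(3,1,0) retry=(0,1,2)

counter=13 r=(12,11,10) succ=(3,1,0) retry=(0,1,2)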